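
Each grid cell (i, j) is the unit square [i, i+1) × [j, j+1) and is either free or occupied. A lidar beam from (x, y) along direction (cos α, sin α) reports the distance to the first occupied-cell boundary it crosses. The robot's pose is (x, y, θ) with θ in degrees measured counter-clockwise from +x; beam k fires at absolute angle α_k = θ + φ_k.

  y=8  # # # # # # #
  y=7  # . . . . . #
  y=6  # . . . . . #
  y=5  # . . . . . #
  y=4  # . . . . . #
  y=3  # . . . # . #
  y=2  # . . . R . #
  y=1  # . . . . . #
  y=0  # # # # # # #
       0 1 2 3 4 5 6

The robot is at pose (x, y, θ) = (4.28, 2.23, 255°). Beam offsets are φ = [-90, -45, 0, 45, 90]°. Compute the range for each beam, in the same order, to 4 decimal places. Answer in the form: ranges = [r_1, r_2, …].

ranges = [3.3957, 2.4600, 1.2734, 1.4203, 1.7807]

beam 1: φ=-90°, α=165°
  dir = (cos 165°, sin 165°) = (-0.9659, 0.2588); from cell (4,2)
  next x-line at t=0.2899, next y-line at t=2.9751; Δt_x=1.0353, Δt_y=3.8637
    x: enter (3,2) at t=0.2899
    x: enter (2,2) at t=1.3252
    x: enter (1,2) at t=2.3604
    y: enter (1,3) at t=2.9751
    x: enter (0,3) at t=3.3957 ← occupied
  → r_1 = 3.3957
beam 2: φ=-45°, α=210°
  dir = (cos 210°, sin 210°) = (-0.8660, -0.5000); from cell (4,2)
  next x-line at t=0.3233, next y-line at t=0.4600; Δt_x=1.1547, Δt_y=2.0000
    x: enter (3,2) at t=0.3233
    y: enter (3,1) at t=0.4600
    x: enter (2,1) at t=1.4780
    y: enter (2,0) at t=2.4600 ← occupied
  → r_2 = 2.4600
beam 3: φ=0°, α=255°
  dir = (cos 255°, sin 255°) = (-0.2588, -0.9659); from cell (4,2)
  next x-line at t=1.0818, next y-line at t=0.2381; Δt_x=3.8637, Δt_y=1.0353
    y: enter (4,1) at t=0.2381
    x: enter (3,1) at t=1.0818
    y: enter (3,0) at t=1.2734 ← occupied
  → r_3 = 1.2734
beam 4: φ=45°, α=300°
  dir = (cos 300°, sin 300°) = (0.5000, -0.8660); from cell (4,2)
  next x-line at t=1.4400, next y-line at t=0.2656; Δt_x=2.0000, Δt_y=1.1547
    y: enter (4,1) at t=0.2656
    y: enter (4,0) at t=1.4203 ← occupied
  → r_4 = 1.4203
beam 5: φ=90°, α=345°
  dir = (cos 345°, sin 345°) = (0.9659, -0.2588); from cell (4,2)
  next x-line at t=0.7454, next y-line at t=0.8887; Δt_x=1.0353, Δt_y=3.8637
    x: enter (5,2) at t=0.7454
    y: enter (5,1) at t=0.8887
    x: enter (6,1) at t=1.7807 ← occupied
  → r_5 = 1.7807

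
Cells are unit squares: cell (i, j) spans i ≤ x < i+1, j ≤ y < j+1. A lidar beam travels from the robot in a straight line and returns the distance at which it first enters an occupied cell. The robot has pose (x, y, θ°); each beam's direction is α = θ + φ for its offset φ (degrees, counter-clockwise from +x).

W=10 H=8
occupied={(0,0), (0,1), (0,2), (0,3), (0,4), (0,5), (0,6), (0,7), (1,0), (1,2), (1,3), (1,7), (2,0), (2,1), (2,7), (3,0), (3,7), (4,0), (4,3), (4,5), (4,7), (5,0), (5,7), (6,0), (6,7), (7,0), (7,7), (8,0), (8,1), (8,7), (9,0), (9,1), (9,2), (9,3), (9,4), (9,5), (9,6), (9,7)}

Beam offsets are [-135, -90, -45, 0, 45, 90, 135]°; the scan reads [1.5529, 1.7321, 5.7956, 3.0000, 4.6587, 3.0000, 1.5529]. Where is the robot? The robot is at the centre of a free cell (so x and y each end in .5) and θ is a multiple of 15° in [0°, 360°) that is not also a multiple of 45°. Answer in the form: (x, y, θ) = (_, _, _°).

(x, y, θ) = (7.5, 5.5, 210°)

The pose lattice has 42·16 = 672 candidates. Test each by forward raycasting.
  (5.5, 2.5, 165°): beam 1 = 4.0415 ≠ 1.5529 ✗
  (6.5, 4.5, 165°): beam 1 = 2.8868 ≠ 1.5529 ✗
  (6.5, 3.5, 15°): beam 1 = 2.8868 ≠ 1.5529 ✗
  (2.5, 6.5, 345°): beam 1 = 1.7321 ≠ 1.5529 ✗
  (5.5, 3.5, 285°): beam 1 = 0.5774 ≠ 1.5529 ✗
  …
  (7.5, 5.5, 210°): r_1=1.5529, r_2=1.7321, r_3=5.7956, r_4=3.0000, r_5=4.6587, r_6=3.0000, r_7=1.5529 — all match ✓
Only this pose fits every beam.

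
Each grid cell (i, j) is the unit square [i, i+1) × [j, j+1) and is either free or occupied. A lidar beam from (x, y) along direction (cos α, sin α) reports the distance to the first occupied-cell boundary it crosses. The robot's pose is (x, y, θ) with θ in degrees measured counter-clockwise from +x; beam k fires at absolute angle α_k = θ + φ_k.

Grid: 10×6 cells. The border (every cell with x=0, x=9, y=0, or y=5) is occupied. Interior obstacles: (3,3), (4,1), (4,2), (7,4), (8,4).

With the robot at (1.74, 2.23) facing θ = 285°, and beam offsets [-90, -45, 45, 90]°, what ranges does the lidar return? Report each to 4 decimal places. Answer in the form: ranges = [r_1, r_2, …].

beam 1: φ=-90°, α=195°
  direction (-0.9659, -0.2588); cell (1,2); t to first gridline: x 0.7661, y 0.8887 (then +1.0353 / +3.8637)
    (0,2) via x @ 0.7661  # hit
  → r_1 = 0.7661
beam 2: φ=-45°, α=240°
  direction (-0.5000, -0.8660); cell (1,2); t to first gridline: x 1.4800, y 0.2656 (then +2.0000 / +1.1547)
    (1,1) via y @ 0.2656
    (1,0) via y @ 1.4203  # hit
  → r_2 = 1.4203
beam 3: φ=45°, α=330°
  direction (0.8660, -0.5000); cell (1,2); t to first gridline: x 0.3002, y 0.4600 (then +1.1547 / +2.0000)
    (2,2) via x @ 0.3002
    (2,1) via y @ 0.4600
    (3,1) via x @ 1.4549
    (3,0) via y @ 2.4600  # hit
  → r_3 = 2.4600
beam 4: φ=90°, α=15°
  direction (0.9659, 0.2588); cell (1,2); t to first gridline: x 0.2692, y 2.9751 (then +1.0353 / +3.8637)
    (2,2) via x @ 0.2692
    (3,2) via x @ 1.3044
    (4,2) via x @ 2.3397  # hit
  → r_4 = 2.3397

ranges = [0.7661, 1.4203, 2.4600, 2.3397]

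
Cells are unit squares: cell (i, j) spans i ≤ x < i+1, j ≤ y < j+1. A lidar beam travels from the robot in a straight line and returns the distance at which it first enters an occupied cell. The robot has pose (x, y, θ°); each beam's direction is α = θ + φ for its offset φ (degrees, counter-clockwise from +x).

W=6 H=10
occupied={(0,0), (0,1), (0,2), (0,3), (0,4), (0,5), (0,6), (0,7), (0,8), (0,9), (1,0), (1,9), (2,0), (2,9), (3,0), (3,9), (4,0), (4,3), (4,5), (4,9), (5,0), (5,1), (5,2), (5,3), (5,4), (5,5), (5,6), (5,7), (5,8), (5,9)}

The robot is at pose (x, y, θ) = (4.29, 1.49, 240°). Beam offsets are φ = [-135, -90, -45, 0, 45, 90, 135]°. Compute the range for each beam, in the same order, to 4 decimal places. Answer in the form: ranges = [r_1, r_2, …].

ranges = [7.7749, 3.7990, 1.8932, 0.5658, 0.5073, 0.8198, 0.7350]

beam 1: φ=-135°, α=105°
  cosα=-0.2588 sinα=0.9659 | (4,1) | tMaxX 1.1205 tMaxY 0.5280 | tΔX 3.8637 tΔY 1.0353
    t=0.5280 [y] (4,2)
    t=1.1205 [x] (3,2)
    t=1.5633 [y] (3,3)
    t=2.5985 [y] (3,4)
    t=3.6338 [y] (3,5)
    t=4.6691 [y] (3,6)
    t=4.9842 [x] (2,6)
    t=5.7044 [y] (2,7)
    t=6.7396 [y] (2,8)
    t=7.7749 [y] (2,9) — stop
  → r_1 = 7.7749
beam 2: φ=-90°, α=150°
  cosα=-0.8660 sinα=0.5000 | (4,1) | tMaxX 0.3349 tMaxY 1.0200 | tΔX 1.1547 tΔY 2.0000
    t=0.3349 [x] (3,1)
    t=1.0200 [y] (3,2)
    t=1.4896 [x] (2,2)
    t=2.6443 [x] (1,2)
    t=3.0200 [y] (1,3)
    t=3.7990 [x] (0,3) — stop
  → r_2 = 3.7990
beam 3: φ=-45°, α=195°
  cosα=-0.9659 sinα=-0.2588 | (4,1) | tMaxX 0.3002 tMaxY 1.8932 | tΔX 1.0353 tΔY 3.8637
    t=0.3002 [x] (3,1)
    t=1.3355 [x] (2,1)
    t=1.8932 [y] (2,0) — stop
  → r_3 = 1.8932
beam 4: φ=0°, α=240°
  cosα=-0.5000 sinα=-0.8660 | (4,1) | tMaxX 0.5800 tMaxY 0.5658 | tΔX 2.0000 tΔY 1.1547
    t=0.5658 [y] (4,0) — stop
  → r_4 = 0.5658
beam 5: φ=45°, α=285°
  cosα=0.2588 sinα=-0.9659 | (4,1) | tMaxX 2.7432 tMaxY 0.5073 | tΔX 3.8637 tΔY 1.0353
    t=0.5073 [y] (4,0) — stop
  → r_5 = 0.5073
beam 6: φ=90°, α=330°
  cosα=0.8660 sinα=-0.5000 | (4,1) | tMaxX 0.8198 tMaxY 0.9800 | tΔX 1.1547 tΔY 2.0000
    t=0.8198 [x] (5,1) — stop
  → r_6 = 0.8198
beam 7: φ=135°, α=15°
  cosα=0.9659 sinα=0.2588 | (4,1) | tMaxX 0.7350 tMaxY 1.9705 | tΔX 1.0353 tΔY 3.8637
    t=0.7350 [x] (5,1) — stop
  → r_7 = 0.7350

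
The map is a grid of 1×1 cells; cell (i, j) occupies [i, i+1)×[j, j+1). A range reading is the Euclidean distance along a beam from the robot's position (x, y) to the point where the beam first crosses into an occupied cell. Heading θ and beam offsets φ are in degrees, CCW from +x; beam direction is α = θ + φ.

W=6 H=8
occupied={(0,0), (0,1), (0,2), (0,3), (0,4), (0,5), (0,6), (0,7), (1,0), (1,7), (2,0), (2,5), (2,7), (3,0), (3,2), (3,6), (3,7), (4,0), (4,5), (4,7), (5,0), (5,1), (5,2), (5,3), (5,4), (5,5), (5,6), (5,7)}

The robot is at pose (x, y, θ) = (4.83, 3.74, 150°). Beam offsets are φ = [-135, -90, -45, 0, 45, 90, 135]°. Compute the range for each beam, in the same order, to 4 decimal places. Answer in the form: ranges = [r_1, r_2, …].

beam 1: φ=-135°, α=15°
  direction (0.9659, 0.2588); cell (4,3); t to first gridline: x 0.1760, y 1.0046 (then +1.0353 / +3.8637)
    (5,3) via x @ 0.1760  # hit
  → r_1 = 0.1760
beam 2: φ=-90°, α=60°
  direction (0.5000, 0.8660); cell (4,3); t to first gridline: x 0.3400, y 0.3002 (then +2.0000 / +1.1547)
    (4,4) via y @ 0.3002
    (5,4) via x @ 0.3400  # hit
  → r_2 = 0.3400
beam 3: φ=-45°, α=105°
  direction (-0.2588, 0.9659); cell (4,3); t to first gridline: x 3.2069, y 0.2692 (then +3.8637 / +1.0353)
    (4,4) via y @ 0.2692
    (4,5) via y @ 1.3044  # hit
  → r_3 = 1.3044
beam 4: φ=0°, α=150°
  direction (-0.8660, 0.5000); cell (4,3); t to first gridline: x 0.9584, y 0.5200 (then +1.1547 / +2.0000)
    (4,4) via y @ 0.5200
    (3,4) via x @ 0.9584
    (2,4) via x @ 2.1131
    (2,5) via y @ 2.5200  # hit
  → r_4 = 2.5200
beam 5: φ=45°, α=195°
  direction (-0.9659, -0.2588); cell (4,3); t to first gridline: x 0.8593, y 2.8591 (then +1.0353 / +3.8637)
    (3,3) via x @ 0.8593
    (2,3) via x @ 1.8946
    (2,2) via y @ 2.8591
    (1,2) via x @ 2.9298
    (0,2) via x @ 3.9651  # hit
  → r_5 = 3.9651
beam 6: φ=90°, α=240°
  direction (-0.5000, -0.8660); cell (4,3); t to first gridline: x 1.6600, y 0.8545 (then +2.0000 / +1.1547)
    (4,2) via y @ 0.8545
    (3,2) via x @ 1.6600  # hit
  → r_6 = 1.6600
beam 7: φ=135°, α=285°
  direction (0.2588, -0.9659); cell (4,3); t to first gridline: x 0.6568, y 0.7661 (then +3.8637 / +1.0353)
    (5,3) via x @ 0.6568  # hit
  → r_7 = 0.6568

ranges = [0.1760, 0.3400, 1.3044, 2.5200, 3.9651, 1.6600, 0.6568]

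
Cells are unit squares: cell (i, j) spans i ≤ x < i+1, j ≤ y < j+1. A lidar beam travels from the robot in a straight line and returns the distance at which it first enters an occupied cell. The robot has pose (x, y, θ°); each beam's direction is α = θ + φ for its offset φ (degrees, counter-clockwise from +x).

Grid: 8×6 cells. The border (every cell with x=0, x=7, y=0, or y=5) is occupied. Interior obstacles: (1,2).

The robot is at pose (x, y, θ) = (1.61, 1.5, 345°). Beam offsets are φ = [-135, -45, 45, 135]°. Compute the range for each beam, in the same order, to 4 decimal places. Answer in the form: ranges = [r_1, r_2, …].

ranges = [0.7044, 0.5774, 6.2238, 0.5774]

beam 1: φ=-135°, α=210°
  d=(-0.8660,-0.5000)  start (1,1)  tX=0.7044 tY=1.0000  stride 1/|dx|=1.1547 1/|dy|=2.0000
    cross x-line → (0,1), t=0.7044 (wall)
  → r_1 = 0.7044
beam 2: φ=-45°, α=300°
  d=(0.5000,-0.8660)  start (1,1)  tX=0.7800 tY=0.5774  stride 1/|dx|=2.0000 1/|dy|=1.1547
    cross y-line → (1,0), t=0.5774 (wall)
  → r_2 = 0.5774
beam 3: φ=45°, α=30°
  d=(0.8660,0.5000)  start (1,1)  tX=0.4503 tY=1.0000  stride 1/|dx|=1.1547 1/|dy|=2.0000
    cross x-line → (2,1), t=0.4503
    cross y-line → (2,2), t=1.0000
    cross x-line → (3,2), t=1.6050
    cross x-line → (4,2), t=2.7597
    cross y-line → (4,3), t=3.0000
    cross x-line → (5,3), t=3.9144
    cross y-line → (5,4), t=5.0000
    cross x-line → (6,4), t=5.0691
    cross x-line → (7,4), t=6.2238 (wall)
  → r_3 = 6.2238
beam 4: φ=135°, α=120°
  d=(-0.5000,0.8660)  start (1,1)  tX=1.2200 tY=0.5774  stride 1/|dx|=2.0000 1/|dy|=1.1547
    cross y-line → (1,2), t=0.5774 (wall)
  → r_4 = 0.5774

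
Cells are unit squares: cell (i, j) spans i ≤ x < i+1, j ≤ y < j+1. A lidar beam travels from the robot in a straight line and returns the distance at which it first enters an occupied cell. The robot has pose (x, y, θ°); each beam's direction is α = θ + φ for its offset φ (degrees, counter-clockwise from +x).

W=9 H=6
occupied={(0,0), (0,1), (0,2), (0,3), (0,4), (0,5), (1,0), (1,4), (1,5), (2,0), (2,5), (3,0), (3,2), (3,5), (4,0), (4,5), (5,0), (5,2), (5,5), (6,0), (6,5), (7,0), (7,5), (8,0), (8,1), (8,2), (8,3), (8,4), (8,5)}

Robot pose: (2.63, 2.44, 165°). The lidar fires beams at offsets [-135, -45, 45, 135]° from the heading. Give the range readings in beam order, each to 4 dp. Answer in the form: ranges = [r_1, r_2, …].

ranges = [0.4272, 1.8013, 1.8822, 1.6628]

beam 1: φ=-135°, α=30°
  d=(0.8660,0.5000)  start (2,2)  tX=0.4272 tY=1.1200  stride 1/|dx|=1.1547 1/|dy|=2.0000
    cross x-line → (3,2), t=0.4272 (wall)
  → r_1 = 0.4272
beam 2: φ=-45°, α=120°
  d=(-0.5000,0.8660)  start (2,2)  tX=1.2600 tY=0.6466  stride 1/|dx|=2.0000 1/|dy|=1.1547
    cross y-line → (2,3), t=0.6466
    cross x-line → (1,3), t=1.2600
    cross y-line → (1,4), t=1.8013 (wall)
  → r_2 = 1.8013
beam 3: φ=45°, α=210°
  d=(-0.8660,-0.5000)  start (2,2)  tX=0.7275 tY=0.8800  stride 1/|dx|=1.1547 1/|dy|=2.0000
    cross x-line → (1,2), t=0.7275
    cross y-line → (1,1), t=0.8800
    cross x-line → (0,1), t=1.8822 (wall)
  → r_3 = 1.8822
beam 4: φ=135°, α=300°
  d=(0.5000,-0.8660)  start (2,2)  tX=0.7400 tY=0.5081  stride 1/|dx|=2.0000 1/|dy|=1.1547
    cross y-line → (2,1), t=0.5081
    cross x-line → (3,1), t=0.7400
    cross y-line → (3,0), t=1.6628 (wall)
  → r_4 = 1.6628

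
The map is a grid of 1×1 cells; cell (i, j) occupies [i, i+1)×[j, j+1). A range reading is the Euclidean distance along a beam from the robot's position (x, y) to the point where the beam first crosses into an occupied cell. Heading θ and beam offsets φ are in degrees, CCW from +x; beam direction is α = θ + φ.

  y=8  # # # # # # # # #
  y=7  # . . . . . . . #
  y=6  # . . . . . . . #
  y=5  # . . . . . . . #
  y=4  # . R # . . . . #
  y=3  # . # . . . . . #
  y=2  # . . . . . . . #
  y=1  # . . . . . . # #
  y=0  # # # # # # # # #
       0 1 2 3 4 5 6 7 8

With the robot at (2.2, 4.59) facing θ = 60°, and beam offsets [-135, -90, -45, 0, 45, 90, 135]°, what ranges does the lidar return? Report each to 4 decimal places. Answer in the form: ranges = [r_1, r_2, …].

beam 1: φ=-135°, α=285°
  cosα=0.2588 sinα=-0.9659 | (2,4) | tMaxX 3.0910 tMaxY 0.6108 | tΔX 3.8637 tΔY 1.0353
    t=0.6108 [y] (2,3) — stop
  → r_1 = 0.6108
beam 2: φ=-90°, α=330°
  cosα=0.8660 sinα=-0.5000 | (2,4) | tMaxX 0.9238 tMaxY 1.1800 | tΔX 1.1547 tΔY 2.0000
    t=0.9238 [x] (3,4) — stop
  → r_2 = 0.9238
beam 3: φ=-45°, α=15°
  cosα=0.9659 sinα=0.2588 | (2,4) | tMaxX 0.8282 tMaxY 1.5841 | tΔX 1.0353 tΔY 3.8637
    t=0.8282 [x] (3,4) — stop
  → r_3 = 0.8282
beam 4: φ=0°, α=60°
  cosα=0.5000 sinα=0.8660 | (2,4) | tMaxX 1.6000 tMaxY 0.4734 | tΔX 2.0000 tΔY 1.1547
    t=0.4734 [y] (2,5)
    t=1.6000 [x] (3,5)
    t=1.6281 [y] (3,6)
    t=2.7828 [y] (3,7)
    t=3.6000 [x] (4,7)
    t=3.9375 [y] (4,8) — stop
  → r_4 = 3.9375
beam 5: φ=45°, α=105°
  cosα=-0.2588 sinα=0.9659 | (2,4) | tMaxX 0.7727 tMaxY 0.4245 | tΔX 3.8637 tΔY 1.0353
    t=0.4245 [y] (2,5)
    t=0.7727 [x] (1,5)
    t=1.4597 [y] (1,6)
    t=2.4950 [y] (1,7)
    t=3.5303 [y] (1,8) — stop
  → r_5 = 3.5303
beam 6: φ=90°, α=150°
  cosα=-0.8660 sinα=0.5000 | (2,4) | tMaxX 0.2309 tMaxY 0.8200 | tΔX 1.1547 tΔY 2.0000
    t=0.2309 [x] (1,4)
    t=0.8200 [y] (1,5)
    t=1.3856 [x] (0,5) — stop
  → r_6 = 1.3856
beam 7: φ=135°, α=195°
  cosα=-0.9659 sinα=-0.2588 | (2,4) | tMaxX 0.2071 tMaxY 2.2796 | tΔX 1.0353 tΔY 3.8637
    t=0.2071 [x] (1,4)
    t=1.2423 [x] (0,4) — stop
  → r_7 = 1.2423

ranges = [0.6108, 0.9238, 0.8282, 3.9375, 3.5303, 1.3856, 1.2423]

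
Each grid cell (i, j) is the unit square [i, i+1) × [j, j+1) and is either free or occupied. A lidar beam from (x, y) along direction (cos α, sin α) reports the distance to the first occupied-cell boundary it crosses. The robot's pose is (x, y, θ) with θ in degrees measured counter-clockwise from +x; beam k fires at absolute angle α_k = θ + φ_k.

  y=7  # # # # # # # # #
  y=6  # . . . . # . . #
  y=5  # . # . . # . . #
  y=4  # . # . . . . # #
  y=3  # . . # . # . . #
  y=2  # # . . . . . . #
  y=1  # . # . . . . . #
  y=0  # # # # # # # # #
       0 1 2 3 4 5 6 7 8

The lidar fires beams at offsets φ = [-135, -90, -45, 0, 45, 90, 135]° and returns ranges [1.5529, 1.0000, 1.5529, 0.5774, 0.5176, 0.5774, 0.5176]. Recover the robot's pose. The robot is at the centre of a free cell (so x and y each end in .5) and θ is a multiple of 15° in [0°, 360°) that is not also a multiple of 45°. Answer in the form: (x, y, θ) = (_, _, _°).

(x, y, θ) = (2.5, 3.5, 330°)

Enumerate (i+0.5, j+0.5, θ) over the 33 free cells and 16 admissible headings. For each, cast all 7 beams and compare to the given ranges.
  (3.5, 6.5, 300°): beam 1 = 1.9319 ≠ 1.5529 ✗
  (4.5, 5.5, 255°): beam 1 = 1.7321 ≠ 1.5529 ✗
  (2.5, 6.5, 15°): beam 1 = 0.5774 ≠ 1.5529 ✗
  (6.5, 1.5, 195°): beam 1 = 2.8868 ≠ 1.5529 ✗
  …
  (2.5, 3.5, 330°): r_1=1.5529, r_2=1.0000, r_3=1.5529, r_4=0.5774, r_5=0.5176, r_6=0.5774, r_7=0.5176 — all match ✓
Only this pose fits every beam.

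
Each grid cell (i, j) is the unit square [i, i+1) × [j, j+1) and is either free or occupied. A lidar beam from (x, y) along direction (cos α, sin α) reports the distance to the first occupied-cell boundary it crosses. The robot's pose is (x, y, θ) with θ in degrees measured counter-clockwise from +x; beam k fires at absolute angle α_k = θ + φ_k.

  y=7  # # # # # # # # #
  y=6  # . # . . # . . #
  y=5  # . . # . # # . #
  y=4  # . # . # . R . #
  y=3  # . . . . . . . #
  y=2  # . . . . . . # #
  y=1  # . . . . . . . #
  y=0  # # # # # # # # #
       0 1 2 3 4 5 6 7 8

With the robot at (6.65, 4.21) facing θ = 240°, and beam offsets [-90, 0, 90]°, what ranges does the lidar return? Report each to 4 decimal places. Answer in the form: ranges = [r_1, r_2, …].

beam 1: φ=-90°, α=150°
  direction (-0.8660, 0.5000); cell (6,4); t to first gridline: x 0.7506, y 1.5800 (then +1.1547 / +2.0000)
    (5,4) via x @ 0.7506
    (5,5) via y @ 1.5800  # hit
  → r_1 = 1.5800
beam 2: φ=0°, α=240°
  direction (-0.5000, -0.8660); cell (6,4); t to first gridline: x 1.3000, y 0.2425 (then +2.0000 / +1.1547)
    (6,3) via y @ 0.2425
    (5,3) via x @ 1.3000
    (5,2) via y @ 1.3972
    (5,1) via y @ 2.5519
    (4,1) via x @ 3.3000
    (4,0) via y @ 3.7066  # hit
  → r_2 = 3.7066
beam 3: φ=90°, α=330°
  direction (0.8660, -0.5000); cell (6,4); t to first gridline: x 0.4041, y 0.4200 (then +1.1547 / +2.0000)
    (7,4) via x @ 0.4041
    (7,3) via y @ 0.4200
    (8,3) via x @ 1.5588  # hit
  → r_3 = 1.5588

ranges = [1.5800, 3.7066, 1.5588]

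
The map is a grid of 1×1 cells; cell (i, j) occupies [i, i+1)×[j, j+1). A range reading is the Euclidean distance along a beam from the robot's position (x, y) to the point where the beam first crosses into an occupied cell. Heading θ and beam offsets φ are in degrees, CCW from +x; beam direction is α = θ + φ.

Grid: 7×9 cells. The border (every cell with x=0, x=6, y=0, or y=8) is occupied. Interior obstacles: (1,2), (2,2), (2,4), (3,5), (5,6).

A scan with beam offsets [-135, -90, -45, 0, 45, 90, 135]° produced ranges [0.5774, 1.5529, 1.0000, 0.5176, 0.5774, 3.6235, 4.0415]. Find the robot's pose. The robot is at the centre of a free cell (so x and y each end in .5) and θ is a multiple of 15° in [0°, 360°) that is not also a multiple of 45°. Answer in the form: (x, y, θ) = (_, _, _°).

Candidates: 30 free-cell centres × 16 headings = 480 poses. Raycast each; keep the one whose scan matches to 4 dp.
  (1.5, 4.5, 60°): beam 1 = 1.5529 ≠ 0.5774 ✗
  (3.5, 6.5, 15°): beam 2 = 0.5176 ≠ 1.5529 ✗
  (4.5, 2.5, 120°): beam 1 = 1.5529 ≠ 0.5774 ✗
  (4.5, 6.5, 120°): beam 1 = 0.5176 ≠ 0.5774 ✗
  (5.5, 5.5, 150°): beam 1 = 0.5176 ≠ 0.5774 ✗
  …
  (2.5, 3.5, 255°): r_1=0.5774, r_2=1.5529, r_3=1.0000, r_4=0.5176, r_5=0.5774, r_6=3.6235, r_7=4.0415 — all match ✓
No second candidate reproduces the full scan.

(x, y, θ) = (2.5, 3.5, 255°)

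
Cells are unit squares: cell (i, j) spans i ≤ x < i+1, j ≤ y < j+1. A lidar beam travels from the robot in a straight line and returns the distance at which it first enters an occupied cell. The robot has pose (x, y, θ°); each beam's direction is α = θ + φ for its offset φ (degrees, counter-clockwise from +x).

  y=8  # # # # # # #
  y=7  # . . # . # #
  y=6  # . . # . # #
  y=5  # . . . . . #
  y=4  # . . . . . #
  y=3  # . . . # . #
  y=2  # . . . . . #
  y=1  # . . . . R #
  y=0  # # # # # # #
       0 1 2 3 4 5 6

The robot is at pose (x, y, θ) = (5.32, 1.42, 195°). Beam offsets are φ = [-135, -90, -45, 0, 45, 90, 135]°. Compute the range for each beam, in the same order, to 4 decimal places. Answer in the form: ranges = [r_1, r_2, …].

beam 1: φ=-135°, α=60°
  direction (0.5000, 0.8660); cell (5,1); t to first gridline: x 1.3600, y 0.6697 (then +2.0000 / +1.1547)
    (5,2) via y @ 0.6697
    (6,2) via x @ 1.3600  # hit
  → r_1 = 1.3600
beam 2: φ=-90°, α=105°
  direction (-0.2588, 0.9659); cell (5,1); t to first gridline: x 1.2364, y 0.6005 (then +3.8637 / +1.0353)
    (5,2) via y @ 0.6005
    (4,2) via x @ 1.2364
    (4,3) via y @ 1.6357  # hit
  → r_2 = 1.6357
beam 3: φ=-45°, α=150°
  direction (-0.8660, 0.5000); cell (5,1); t to first gridline: x 0.3695, y 1.1600 (then +1.1547 / +2.0000)
    (4,1) via x @ 0.3695
    (4,2) via y @ 1.1600
    (3,2) via x @ 1.5242
    (2,2) via x @ 2.6789
    (2,3) via y @ 3.1600
    (1,3) via x @ 3.8336
    (0,3) via x @ 4.9883  # hit
  → r_3 = 4.9883
beam 4: φ=0°, α=195°
  direction (-0.9659, -0.2588); cell (5,1); t to first gridline: x 0.3313, y 1.6228 (then +1.0353 / +3.8637)
    (4,1) via x @ 0.3313
    (3,1) via x @ 1.3666
    (3,0) via y @ 1.6228  # hit
  → r_4 = 1.6228
beam 5: φ=45°, α=240°
  direction (-0.5000, -0.8660); cell (5,1); t to first gridline: x 0.6400, y 0.4850 (then +2.0000 / +1.1547)
    (5,0) via y @ 0.4850  # hit
  → r_5 = 0.4850
beam 6: φ=90°, α=285°
  direction (0.2588, -0.9659); cell (5,1); t to first gridline: x 2.6273, y 0.4348 (then +3.8637 / +1.0353)
    (5,0) via y @ 0.4348  # hit
  → r_6 = 0.4348
beam 7: φ=135°, α=330°
  direction (0.8660, -0.5000); cell (5,1); t to first gridline: x 0.7852, y 0.8400 (then +1.1547 / +2.0000)
    (6,1) via x @ 0.7852  # hit
  → r_7 = 0.7852

ranges = [1.3600, 1.6357, 4.9883, 1.6228, 0.4850, 0.4348, 0.7852]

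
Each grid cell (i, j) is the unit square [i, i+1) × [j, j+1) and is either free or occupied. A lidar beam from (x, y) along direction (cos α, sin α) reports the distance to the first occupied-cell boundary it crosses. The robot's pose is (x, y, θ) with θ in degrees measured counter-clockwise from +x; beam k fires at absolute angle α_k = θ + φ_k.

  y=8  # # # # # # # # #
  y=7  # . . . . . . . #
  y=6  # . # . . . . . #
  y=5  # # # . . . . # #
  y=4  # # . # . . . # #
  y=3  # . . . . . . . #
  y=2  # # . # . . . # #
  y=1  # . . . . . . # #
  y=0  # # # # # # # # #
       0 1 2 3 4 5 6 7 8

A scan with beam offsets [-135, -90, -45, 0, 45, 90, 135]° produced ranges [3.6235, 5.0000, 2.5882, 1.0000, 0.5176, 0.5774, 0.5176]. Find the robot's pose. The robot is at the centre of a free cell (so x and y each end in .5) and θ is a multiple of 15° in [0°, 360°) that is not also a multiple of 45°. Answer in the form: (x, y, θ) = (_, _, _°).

Candidates: 38 free-cell centres × 16 headings = 608 poses. Raycast each; keep the one whose scan matches to 4 dp.
  (1.5, 3.5, 75°): beam 1 = 0.5774 ≠ 3.6235 ✗
  (3.5, 3.5, 165°): beam 1 = 4.0415 ≠ 3.6235 ✗
  (2.5, 3.5, 120°): beam 1 = 4.6587 ≠ 3.6235 ✗
  …
  (3.5, 5.5, 120°): r_1=3.6235, r_2=5.0000, r_3=2.5882, r_4=1.0000, r_5=0.5176, r_6=0.5774, r_7=0.5176 — all match ✓
No second candidate reproduces the full scan.

(x, y, θ) = (3.5, 5.5, 120°)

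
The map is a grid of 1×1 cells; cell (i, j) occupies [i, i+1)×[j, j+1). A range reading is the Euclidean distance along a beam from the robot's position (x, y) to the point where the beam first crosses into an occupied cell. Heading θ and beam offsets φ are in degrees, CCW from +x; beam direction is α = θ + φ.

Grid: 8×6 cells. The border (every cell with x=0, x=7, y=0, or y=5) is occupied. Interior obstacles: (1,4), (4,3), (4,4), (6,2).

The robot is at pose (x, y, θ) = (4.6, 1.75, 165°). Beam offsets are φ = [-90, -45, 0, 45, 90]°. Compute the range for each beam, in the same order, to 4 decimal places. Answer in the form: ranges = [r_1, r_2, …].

beam 1: φ=-90°, α=75°
  cosα=0.2588 sinα=0.9659 | (4,1) | tMaxX 1.5455 tMaxY 0.2588 | tΔX 3.8637 tΔY 1.0353
    t=0.2588 [y] (4,2)
    t=1.2941 [y] (4,3) — stop
  → r_1 = 1.2941
beam 2: φ=-45°, α=120°
  cosα=-0.5000 sinα=0.8660 | (4,1) | tMaxX 1.2000 tMaxY 0.2887 | tΔX 2.0000 tΔY 1.1547
    t=0.2887 [y] (4,2)
    t=1.2000 [x] (3,2)
    t=1.4434 [y] (3,3)
    t=2.5981 [y] (3,4)
    t=3.2000 [x] (2,4)
    t=3.7528 [y] (2,5) — stop
  → r_2 = 3.7528
beam 3: φ=0°, α=165°
  cosα=-0.9659 sinα=0.2588 | (4,1) | tMaxX 0.6212 tMaxY 0.9659 | tΔX 1.0353 tΔY 3.8637
    t=0.6212 [x] (3,1)
    t=0.9659 [y] (3,2)
    t=1.6564 [x] (2,2)
    t=2.6917 [x] (1,2)
    t=3.7270 [x] (0,2) — stop
  → r_3 = 3.7270
beam 4: φ=45°, α=210°
  cosα=-0.8660 sinα=-0.5000 | (4,1) | tMaxX 0.6928 tMaxY 1.5000 | tΔX 1.1547 tΔY 2.0000
    t=0.6928 [x] (3,1)
    t=1.5000 [y] (3,0) — stop
  → r_4 = 1.5000
beam 5: φ=90°, α=255°
  cosα=-0.2588 sinα=-0.9659 | (4,1) | tMaxX 2.3182 tMaxY 0.7765 | tΔX 3.8637 tΔY 1.0353
    t=0.7765 [y] (4,0) — stop
  → r_5 = 0.7765

ranges = [1.2941, 3.7528, 3.7270, 1.5000, 0.7765]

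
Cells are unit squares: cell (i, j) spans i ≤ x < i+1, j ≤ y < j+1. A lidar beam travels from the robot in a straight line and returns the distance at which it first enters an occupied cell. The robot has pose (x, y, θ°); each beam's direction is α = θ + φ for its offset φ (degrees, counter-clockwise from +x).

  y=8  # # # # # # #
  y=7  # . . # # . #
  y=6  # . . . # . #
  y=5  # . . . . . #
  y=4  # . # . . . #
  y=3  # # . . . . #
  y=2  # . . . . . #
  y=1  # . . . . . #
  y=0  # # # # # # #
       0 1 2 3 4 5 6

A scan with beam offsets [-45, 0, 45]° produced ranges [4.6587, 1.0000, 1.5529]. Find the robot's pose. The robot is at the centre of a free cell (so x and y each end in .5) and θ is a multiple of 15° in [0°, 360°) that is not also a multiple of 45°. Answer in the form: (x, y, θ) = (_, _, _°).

Enumerate (i+0.5, j+0.5, θ) over the 30 free cells and 16 admissible headings. For each, cast all 3 beams and compare to the given ranges.
  (4.5, 2.5, 255°): beam 1 = 3.0000 ≠ 4.6587 ✗
  (5.5, 5.5, 120°): beam 1 = 1.9319 ≠ 4.6587 ✗
  (2.5, 1.5, 300°): beam 1 = 0.5176 ≠ 4.6587 ✗
  (3.5, 6.5, 330°): beam 1 = 5.6940 ≠ 4.6587 ✗
  …
  (3.5, 3.5, 150°): r_1=4.6587, r_2=1.0000, r_3=1.5529 — all match ✓
No second candidate reproduces the full scan.

(x, y, θ) = (3.5, 3.5, 150°)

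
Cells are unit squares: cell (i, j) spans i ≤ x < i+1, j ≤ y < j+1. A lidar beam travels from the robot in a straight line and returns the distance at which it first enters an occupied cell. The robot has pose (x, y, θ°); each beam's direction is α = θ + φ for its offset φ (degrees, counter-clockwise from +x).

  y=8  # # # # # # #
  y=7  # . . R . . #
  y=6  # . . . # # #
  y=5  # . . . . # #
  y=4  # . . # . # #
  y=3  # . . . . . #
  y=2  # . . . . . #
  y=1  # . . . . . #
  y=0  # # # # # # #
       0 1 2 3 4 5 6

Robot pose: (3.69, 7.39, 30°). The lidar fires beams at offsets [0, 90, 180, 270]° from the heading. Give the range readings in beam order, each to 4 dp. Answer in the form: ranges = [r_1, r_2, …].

ranges = [1.2200, 0.7044, 3.1061, 0.6200]

beam 1: φ=0°, α=30°
  direction (0.8660, 0.5000); cell (3,7); t to first gridline: x 0.3580, y 1.2200 (then +1.1547 / +2.0000)
    (4,7) via x @ 0.3580
    (4,8) via y @ 1.2200  # hit
  → r_1 = 1.2200
beam 2: φ=90°, α=120°
  direction (-0.5000, 0.8660); cell (3,7); t to first gridline: x 1.3800, y 0.7044 (then +2.0000 / +1.1547)
    (3,8) via y @ 0.7044  # hit
  → r_2 = 0.7044
beam 3: φ=180°, α=210°
  direction (-0.8660, -0.5000); cell (3,7); t to first gridline: x 0.7967, y 0.7800 (then +1.1547 / +2.0000)
    (3,6) via y @ 0.7800
    (2,6) via x @ 0.7967
    (1,6) via x @ 1.9514
    (1,5) via y @ 2.7800
    (0,5) via x @ 3.1061  # hit
  → r_3 = 3.1061
beam 4: φ=270°, α=300°
  direction (0.5000, -0.8660); cell (3,7); t to first gridline: x 0.6200, y 0.4503 (then +2.0000 / +1.1547)
    (3,6) via y @ 0.4503
    (4,6) via x @ 0.6200  # hit
  → r_4 = 0.6200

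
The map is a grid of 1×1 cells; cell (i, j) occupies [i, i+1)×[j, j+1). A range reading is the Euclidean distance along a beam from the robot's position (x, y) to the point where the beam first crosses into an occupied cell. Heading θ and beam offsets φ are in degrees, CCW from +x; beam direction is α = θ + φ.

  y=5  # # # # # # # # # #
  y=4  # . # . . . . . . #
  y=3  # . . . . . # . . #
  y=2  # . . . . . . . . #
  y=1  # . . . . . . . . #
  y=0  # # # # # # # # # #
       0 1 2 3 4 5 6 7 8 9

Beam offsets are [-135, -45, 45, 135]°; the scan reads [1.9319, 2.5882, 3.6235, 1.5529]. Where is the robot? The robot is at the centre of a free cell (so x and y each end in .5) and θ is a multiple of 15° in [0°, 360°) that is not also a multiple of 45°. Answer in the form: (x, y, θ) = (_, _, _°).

(x, y, θ) = (4.5, 2.5, 150°)

The pose lattice has 30·16 = 480 candidates. Test each by forward raycasting.
  (4.5, 4.5, 30°): beam 1 = 3.6235 ≠ 1.9319 ✗
  (8.5, 1.5, 300°): beam 1 = 7.7646 ≠ 1.9319 ✗
  (8.5, 1.5, 330°): beam 2 = 0.5176 ≠ 2.5882 ✗
  (7.5, 4.5, 210°): beam 1 = 0.5176 ≠ 1.9319 ✗
  (5.5, 1.5, 210°): beam 2 = 4.6587 ≠ 2.5882 ✗
  …
  (4.5, 2.5, 150°): r_1=1.9319, r_2=2.5882, r_3=3.6235, r_4=1.5529 — all match ✓
No second candidate reproduces the full scan.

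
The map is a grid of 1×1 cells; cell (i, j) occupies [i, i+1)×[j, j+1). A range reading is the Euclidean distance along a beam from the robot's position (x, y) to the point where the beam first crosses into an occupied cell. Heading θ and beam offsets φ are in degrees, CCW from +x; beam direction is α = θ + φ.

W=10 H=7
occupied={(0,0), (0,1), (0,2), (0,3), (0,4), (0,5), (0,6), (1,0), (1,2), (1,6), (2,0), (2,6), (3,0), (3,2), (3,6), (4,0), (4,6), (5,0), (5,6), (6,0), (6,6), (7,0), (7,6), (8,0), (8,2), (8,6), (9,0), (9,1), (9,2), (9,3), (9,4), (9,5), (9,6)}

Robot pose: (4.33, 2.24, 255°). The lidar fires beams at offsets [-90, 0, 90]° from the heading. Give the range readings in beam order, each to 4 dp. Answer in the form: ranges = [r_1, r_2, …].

beam 1: φ=-90°, α=165°
  direction (-0.9659, 0.2588); cell (4,2); t to first gridline: x 0.3416, y 2.9364 (then +1.0353 / +3.8637)
    (3,2) via x @ 0.3416  # hit
  → r_1 = 0.3416
beam 2: φ=0°, α=255°
  direction (-0.2588, -0.9659); cell (4,2); t to first gridline: x 1.2750, y 0.2485 (then +3.8637 / +1.0353)
    (4,1) via y @ 0.2485
    (3,1) via x @ 1.2750
    (3,0) via y @ 1.2837  # hit
  → r_2 = 1.2837
beam 3: φ=90°, α=345°
  direction (0.9659, -0.2588); cell (4,2); t to first gridline: x 0.6936, y 0.9273 (then +1.0353 / +3.8637)
    (5,2) via x @ 0.6936
    (5,1) via y @ 0.9273
    (6,1) via x @ 1.7289
    (7,1) via x @ 2.7642
    (8,1) via x @ 3.7995
    (8,0) via y @ 4.7910  # hit
  → r_3 = 4.7910

ranges = [0.3416, 1.2837, 4.7910]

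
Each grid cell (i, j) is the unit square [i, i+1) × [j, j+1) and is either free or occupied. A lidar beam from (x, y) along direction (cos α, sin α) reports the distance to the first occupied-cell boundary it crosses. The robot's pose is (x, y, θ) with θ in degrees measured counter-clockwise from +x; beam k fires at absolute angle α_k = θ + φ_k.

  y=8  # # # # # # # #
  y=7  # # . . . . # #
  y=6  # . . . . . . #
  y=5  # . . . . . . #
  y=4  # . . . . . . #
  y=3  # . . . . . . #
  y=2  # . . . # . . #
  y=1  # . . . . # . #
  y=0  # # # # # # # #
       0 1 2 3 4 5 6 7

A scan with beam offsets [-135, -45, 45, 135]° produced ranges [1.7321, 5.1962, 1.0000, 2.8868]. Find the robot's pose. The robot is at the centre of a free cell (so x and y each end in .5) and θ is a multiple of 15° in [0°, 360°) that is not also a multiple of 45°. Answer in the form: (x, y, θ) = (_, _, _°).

(x, y, θ) = (5.5, 3.5, 165°)

Candidates: 38 free-cell centres × 16 headings = 608 poses. Raycast each; keep the one whose scan matches to 4 dp.
  (5.5, 6.5, 240°): beam 1 = 1.5529 ≠ 1.7321 ✗
  (3.5, 7.5, 300°): beam 1 = 1.5529 ≠ 1.7321 ✗
  (1.5, 3.5, 210°): beam 1 = 4.6587 ≠ 1.7321 ✗
  …
  (5.5, 3.5, 165°): r_1=1.7321, r_2=5.1962, r_3=1.0000, r_4=2.8868 — all match ✓
No second candidate reproduces the full scan.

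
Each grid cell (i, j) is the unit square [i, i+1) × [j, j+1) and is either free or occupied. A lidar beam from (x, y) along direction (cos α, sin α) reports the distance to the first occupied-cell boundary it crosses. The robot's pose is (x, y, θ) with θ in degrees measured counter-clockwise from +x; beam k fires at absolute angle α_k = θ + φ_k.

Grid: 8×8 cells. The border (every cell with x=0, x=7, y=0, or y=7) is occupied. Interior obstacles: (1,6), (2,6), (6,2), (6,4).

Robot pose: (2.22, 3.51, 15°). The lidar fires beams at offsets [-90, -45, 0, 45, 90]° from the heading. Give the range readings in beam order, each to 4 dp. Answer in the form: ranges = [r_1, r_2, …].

beam 1: φ=-90°, α=285°
  dir = (cos 285°, sin 285°) = (0.2588, -0.9659); from cell (2,3)
  next x-line at t=3.0137, next y-line at t=0.5280; Δt_x=3.8637, Δt_y=1.0353
    y: enter (2,2) at t=0.5280
    y: enter (2,1) at t=1.5633
    y: enter (2,0) at t=2.5985 ← occupied
  → r_1 = 2.5985
beam 2: φ=-45°, α=330°
  dir = (cos 330°, sin 330°) = (0.8660, -0.5000); from cell (2,3)
  next x-line at t=0.9007, next y-line at t=1.0200; Δt_x=1.1547, Δt_y=2.0000
    x: enter (3,3) at t=0.9007
    y: enter (3,2) at t=1.0200
    x: enter (4,2) at t=2.0554
    y: enter (4,1) at t=3.0200
    x: enter (5,1) at t=3.2101
    x: enter (6,1) at t=4.3648
    y: enter (6,0) at t=5.0200 ← occupied
  → r_2 = 5.0200
beam 3: φ=0°, α=15°
  dir = (cos 15°, sin 15°) = (0.9659, 0.2588); from cell (2,3)
  next x-line at t=0.8075, next y-line at t=1.8932; Δt_x=1.0353, Δt_y=3.8637
    x: enter (3,3) at t=0.8075
    x: enter (4,3) at t=1.8428
    y: enter (4,4) at t=1.8932
    x: enter (5,4) at t=2.8781
    x: enter (6,4) at t=3.9133 ← occupied
  → r_3 = 3.9133
beam 4: φ=45°, α=60°
  dir = (cos 60°, sin 60°) = (0.5000, 0.8660); from cell (2,3)
  next x-line at t=1.5600, next y-line at t=0.5658; Δt_x=2.0000, Δt_y=1.1547
    y: enter (2,4) at t=0.5658
    x: enter (3,4) at t=1.5600
    y: enter (3,5) at t=1.7205
    y: enter (3,6) at t=2.8752
    x: enter (4,6) at t=3.5600
    y: enter (4,7) at t=4.0299 ← occupied
  → r_4 = 4.0299
beam 5: φ=90°, α=105°
  dir = (cos 105°, sin 105°) = (-0.2588, 0.9659); from cell (2,3)
  next x-line at t=0.8500, next y-line at t=0.5073; Δt_x=3.8637, Δt_y=1.0353
    y: enter (2,4) at t=0.5073
    x: enter (1,4) at t=0.8500
    y: enter (1,5) at t=1.5426
    y: enter (1,6) at t=2.5778 ← occupied
  → r_5 = 2.5778

ranges = [2.5985, 5.0200, 3.9133, 4.0299, 2.5778]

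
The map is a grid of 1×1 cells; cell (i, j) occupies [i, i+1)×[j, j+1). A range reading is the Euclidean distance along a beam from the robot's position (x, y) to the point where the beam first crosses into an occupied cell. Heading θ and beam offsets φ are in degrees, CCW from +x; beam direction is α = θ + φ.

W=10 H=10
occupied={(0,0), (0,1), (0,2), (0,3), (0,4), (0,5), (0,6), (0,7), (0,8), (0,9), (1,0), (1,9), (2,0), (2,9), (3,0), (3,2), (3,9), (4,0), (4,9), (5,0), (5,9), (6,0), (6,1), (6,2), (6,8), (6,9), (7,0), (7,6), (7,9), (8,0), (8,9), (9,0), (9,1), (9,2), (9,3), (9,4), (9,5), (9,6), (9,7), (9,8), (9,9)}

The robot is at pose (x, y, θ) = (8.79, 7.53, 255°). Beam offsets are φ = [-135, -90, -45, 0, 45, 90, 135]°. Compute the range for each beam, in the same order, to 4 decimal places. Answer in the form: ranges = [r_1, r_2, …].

beam 1: φ=-135°, α=120°
  d=(-0.5000,0.8660)  start (8,7)  tX=1.5800 tY=0.5427  stride 1/|dx|=2.0000 1/|dy|=1.1547
    cross y-line → (8,8), t=0.5427
    cross x-line → (7,8), t=1.5800
    cross y-line → (7,9), t=1.6974 (wall)
  → r_1 = 1.6974
beam 2: φ=-90°, α=165°
  d=(-0.9659,0.2588)  start (8,7)  tX=0.8179 tY=1.8159  stride 1/|dx|=1.0353 1/|dy|=3.8637
    cross x-line → (7,7), t=0.8179
    cross y-line → (7,8), t=1.8159
    cross x-line → (6,8), t=1.8531 (wall)
  → r_2 = 1.8531
beam 3: φ=-45°, α=210°
  d=(-0.8660,-0.5000)  start (8,7)  tX=0.9122 tY=1.0600  stride 1/|dx|=1.1547 1/|dy|=2.0000
    cross x-line → (7,7), t=0.9122
    cross y-line → (7,6), t=1.0600 (wall)
  → r_3 = 1.0600
beam 4: φ=0°, α=255°
  d=(-0.2588,-0.9659)  start (8,7)  tX=3.0523 tY=0.5487  stride 1/|dx|=3.8637 1/|dy|=1.0353
    cross y-line → (8,6), t=0.5487
    cross y-line → (8,5), t=1.5840
    cross y-line → (8,4), t=2.6192
    cross x-line → (7,4), t=3.0523
    cross y-line → (7,3), t=3.6545
    cross y-line → (7,2), t=4.6898
    cross y-line → (7,1), t=5.7251
    cross y-line → (7,0), t=6.7604 (wall)
  → r_4 = 6.7604
beam 5: φ=45°, α=300°
  d=(0.5000,-0.8660)  start (8,7)  tX=0.4200 tY=0.6120  stride 1/|dx|=2.0000 1/|dy|=1.1547
    cross x-line → (9,7), t=0.4200 (wall)
  → r_5 = 0.4200
beam 6: φ=90°, α=345°
  d=(0.9659,-0.2588)  start (8,7)  tX=0.2174 tY=2.0478  stride 1/|dx|=1.0353 1/|dy|=3.8637
    cross x-line → (9,7), t=0.2174 (wall)
  → r_6 = 0.2174
beam 7: φ=135°, α=30°
  d=(0.8660,0.5000)  start (8,7)  tX=0.2425 tY=0.9400  stride 1/|dx|=1.1547 1/|dy|=2.0000
    cross x-line → (9,7), t=0.2425 (wall)
  → r_7 = 0.2425

ranges = [1.6974, 1.8531, 1.0600, 6.7604, 0.4200, 0.2174, 0.2425]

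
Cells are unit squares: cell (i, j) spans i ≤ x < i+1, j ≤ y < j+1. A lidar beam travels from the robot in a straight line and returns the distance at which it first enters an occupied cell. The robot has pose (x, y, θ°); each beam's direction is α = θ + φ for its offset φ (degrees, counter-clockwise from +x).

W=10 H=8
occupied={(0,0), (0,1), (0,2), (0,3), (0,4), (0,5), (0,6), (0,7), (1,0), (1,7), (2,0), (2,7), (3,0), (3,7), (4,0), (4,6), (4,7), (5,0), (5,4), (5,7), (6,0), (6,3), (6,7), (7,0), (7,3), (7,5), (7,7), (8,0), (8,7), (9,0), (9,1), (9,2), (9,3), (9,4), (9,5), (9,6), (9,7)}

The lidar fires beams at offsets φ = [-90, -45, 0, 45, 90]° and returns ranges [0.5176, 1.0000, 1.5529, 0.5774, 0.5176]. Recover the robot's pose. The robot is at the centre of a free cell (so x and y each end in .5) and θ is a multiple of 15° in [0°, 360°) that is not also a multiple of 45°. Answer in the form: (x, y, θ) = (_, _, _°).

(x, y, θ) = (8.5, 5.5, 105°)

Enumerate (i+0.5, j+0.5, θ) over the 43 free cells and 16 admissible headings. For each, cast all 5 beams and compare to the given ranges.
  (5.5, 5.5, 75°): beam 1 = 1.5529 ≠ 0.5176 ✗
  (5.5, 6.5, 285°): beam 2 = 6.3509 ≠ 1.0000 ✗
  (2.5, 2.5, 105°): beam 1 = 3.6235 ≠ 0.5176 ✗
  (1.5, 6.5, 60°): beam 1 = 4.0415 ≠ 0.5176 ✗
  …
  (8.5, 5.5, 105°): r_1=0.5176, r_2=1.0000, r_3=1.5529, r_4=0.5774, r_5=0.5176 — all match ✓
Unique over the lattice → pose = (8.5, 5.5, 105°).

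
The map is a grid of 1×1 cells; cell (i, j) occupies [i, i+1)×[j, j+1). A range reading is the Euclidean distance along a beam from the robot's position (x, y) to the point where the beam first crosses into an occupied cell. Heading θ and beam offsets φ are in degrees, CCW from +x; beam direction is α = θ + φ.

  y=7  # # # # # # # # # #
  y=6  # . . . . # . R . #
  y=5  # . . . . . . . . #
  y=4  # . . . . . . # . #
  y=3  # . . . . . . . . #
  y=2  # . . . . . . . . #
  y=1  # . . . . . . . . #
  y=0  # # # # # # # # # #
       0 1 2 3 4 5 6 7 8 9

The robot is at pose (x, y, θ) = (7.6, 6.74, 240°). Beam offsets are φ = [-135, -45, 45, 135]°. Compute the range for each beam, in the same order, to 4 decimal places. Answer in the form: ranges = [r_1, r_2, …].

ranges = [0.2692, 1.6564, 5.4092, 1.0046]

beam 1: φ=-135°, α=105°
  direction (-0.2588, 0.9659); cell (7,6); t to first gridline: x 2.3182, y 0.2692 (then +3.8637 / +1.0353)
    (7,7) via y @ 0.2692  # hit
  → r_1 = 0.2692
beam 2: φ=-45°, α=195°
  direction (-0.9659, -0.2588); cell (7,6); t to first gridline: x 0.6212, y 2.8591 (then +1.0353 / +3.8637)
    (6,6) via x @ 0.6212
    (5,6) via x @ 1.6564  # hit
  → r_2 = 1.6564
beam 3: φ=45°, α=285°
  direction (0.2588, -0.9659); cell (7,6); t to first gridline: x 1.5455, y 0.7661 (then +3.8637 / +1.0353)
    (7,5) via y @ 0.7661
    (8,5) via x @ 1.5455
    (8,4) via y @ 1.8014
    (8,3) via y @ 2.8367
    (8,2) via y @ 3.8719
    (8,1) via y @ 4.9072
    (9,1) via x @ 5.4092  # hit
  → r_3 = 5.4092
beam 4: φ=135°, α=15°
  direction (0.9659, 0.2588); cell (7,6); t to first gridline: x 0.4141, y 1.0046 (then +1.0353 / +3.8637)
    (8,6) via x @ 0.4141
    (8,7) via y @ 1.0046  # hit
  → r_4 = 1.0046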